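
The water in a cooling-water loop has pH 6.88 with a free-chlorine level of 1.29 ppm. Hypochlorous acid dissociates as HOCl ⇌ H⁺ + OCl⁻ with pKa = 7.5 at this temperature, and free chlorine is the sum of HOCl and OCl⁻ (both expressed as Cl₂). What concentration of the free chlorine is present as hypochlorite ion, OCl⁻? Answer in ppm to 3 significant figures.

0.250 ppm

[OCl⁻]/[HOCl] = 10^(pH − pKa) = 10^(6.88 − 7.5) = 10^-0.62 = 0.2399.
Fraction as HOCl = 1 / (1 + 0.2399) = 0.8065.
OCl⁻ = (1 − 0.8065) × 1.29 ppm = 0.2496 ppm.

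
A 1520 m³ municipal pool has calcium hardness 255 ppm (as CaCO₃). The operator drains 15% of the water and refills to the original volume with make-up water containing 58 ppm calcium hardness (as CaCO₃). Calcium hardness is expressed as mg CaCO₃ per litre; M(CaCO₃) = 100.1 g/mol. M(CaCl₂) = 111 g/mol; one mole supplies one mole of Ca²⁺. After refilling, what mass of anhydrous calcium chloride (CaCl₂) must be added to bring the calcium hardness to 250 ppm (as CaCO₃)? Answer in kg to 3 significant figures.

41.4 kg

Volume: 1520 m³ = 1,520,000 L.
After draining 15% and refilling: 255 × 0.85 + 58 × 0.15 = 225.45 ppm.
Deficit to target: 250 − 225.45 = 24.55 mg/L.
As CaCO₃: 24.55 mg/L × 1,520,000 L = 37,320 g; ÷ 100.1 = 372.8 mol Ca²⁺.
Mass: 372.8 × 111 = 41,380 g.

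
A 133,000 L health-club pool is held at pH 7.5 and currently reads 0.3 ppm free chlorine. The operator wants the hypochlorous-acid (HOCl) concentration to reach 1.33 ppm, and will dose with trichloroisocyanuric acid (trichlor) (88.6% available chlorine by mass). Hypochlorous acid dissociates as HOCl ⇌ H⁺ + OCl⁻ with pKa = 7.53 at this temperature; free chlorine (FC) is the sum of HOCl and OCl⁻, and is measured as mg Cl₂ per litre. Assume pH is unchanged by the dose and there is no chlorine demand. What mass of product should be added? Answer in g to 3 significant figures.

[OCl⁻]/[HOCl] = 10^(pH − pKa) = 10^(7.5 − 7.53) = 0.9333; fraction as HOCl = 1/(1 + 0.9333) = 0.5173.
Free chlorine required for 1.33 ppm HOCl: 1.33 / 0.5173 = 2.571 ppm.
FC to add: 2.571 − 0.3 = 2.271 mg/L as Cl₂.
Cl₂ equivalent: 2.271 mg/L × 133,000 L = 302.1 g.
Product at 88.6% available Cl: 302.1 / 0.886 = 340.9 g.

341 g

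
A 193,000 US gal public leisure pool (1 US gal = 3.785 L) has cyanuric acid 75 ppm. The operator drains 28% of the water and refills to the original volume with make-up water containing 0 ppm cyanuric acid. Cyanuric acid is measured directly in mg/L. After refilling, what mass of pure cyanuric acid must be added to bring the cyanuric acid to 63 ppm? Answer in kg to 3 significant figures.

6.57 kg

Volume: 193,000 US gal × 3.785 L/gal = 730,505 L.
After draining 28% and refilling: 75 × 0.72 + 0 × 0.28 = 54 ppm.
Deficit to target: 63 − 54 = 9 mg/L.
Mass: 9 mg/L × 730,505 L = 6575 g cyanuric acid.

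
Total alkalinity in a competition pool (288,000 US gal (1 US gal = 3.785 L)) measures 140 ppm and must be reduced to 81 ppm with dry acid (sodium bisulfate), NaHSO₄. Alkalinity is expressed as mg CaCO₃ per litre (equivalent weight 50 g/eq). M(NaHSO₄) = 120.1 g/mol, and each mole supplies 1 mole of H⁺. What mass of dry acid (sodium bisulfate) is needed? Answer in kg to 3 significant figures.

154 kg

Volume: 288,000 US gal × 3.785 L/gal = 1,090,080 L.
Alkalinity to neutralize: (140 − 81) = 59 mg/L as CaCO₃ × 1,090,080 L = 64,310 g as CaCO₃.
Equivalents of H⁺ required: 64,310 ÷ 50 g/eq = 1286 eq = 1286 mol NaHSO₄.
Mass of NaHSO₄: 1286 × 120.1 = 154,500 g.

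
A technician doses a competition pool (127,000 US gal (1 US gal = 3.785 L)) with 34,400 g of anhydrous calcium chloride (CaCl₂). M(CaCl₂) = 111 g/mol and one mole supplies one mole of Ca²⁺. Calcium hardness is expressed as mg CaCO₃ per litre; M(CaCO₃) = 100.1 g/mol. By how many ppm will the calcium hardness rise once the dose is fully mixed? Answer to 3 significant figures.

64.5 ppm

Volume: 127,000 US gal × 3.785 L/gal = 480,695 L.
Moles of Ca²⁺: 34,400 g ÷ 111 g/mol = 309.9 mol.
As CaCO₃: 309.9 mol × 100.1 g/mol = 31,020 g.
Rise: 31,020 g / 480,695 L × 1000 = 64.54 mg/L.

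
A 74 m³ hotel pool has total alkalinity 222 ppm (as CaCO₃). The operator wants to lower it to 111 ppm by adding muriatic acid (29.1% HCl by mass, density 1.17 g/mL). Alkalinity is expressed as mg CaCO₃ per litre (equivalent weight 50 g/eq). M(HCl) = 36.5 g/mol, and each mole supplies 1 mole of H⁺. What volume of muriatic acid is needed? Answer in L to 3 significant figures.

17.6 L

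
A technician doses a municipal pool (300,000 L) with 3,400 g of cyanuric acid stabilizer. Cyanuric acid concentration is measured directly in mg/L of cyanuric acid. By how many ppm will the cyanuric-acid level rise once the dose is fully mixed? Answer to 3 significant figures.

Rise: 3,400 g / 300,000 L × 1000 = 11.33 mg/L.

11.3 ppm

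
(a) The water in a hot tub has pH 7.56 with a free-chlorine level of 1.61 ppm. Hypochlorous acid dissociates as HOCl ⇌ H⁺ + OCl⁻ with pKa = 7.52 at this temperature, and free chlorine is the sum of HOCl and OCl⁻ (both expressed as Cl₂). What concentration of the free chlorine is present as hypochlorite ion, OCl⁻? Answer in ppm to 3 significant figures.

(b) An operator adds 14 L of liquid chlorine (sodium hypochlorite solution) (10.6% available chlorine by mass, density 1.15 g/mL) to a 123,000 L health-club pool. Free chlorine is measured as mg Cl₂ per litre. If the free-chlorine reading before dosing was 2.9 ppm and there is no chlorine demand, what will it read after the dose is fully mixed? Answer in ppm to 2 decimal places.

(a) 0.842 ppm; (b) 16.77 ppm

(a) [OCl⁻]/[HOCl] = 10^(pH − pKa) = 10^(7.56 − 7.52) = 10^0.04 = 1.096.
(a) Fraction as HOCl = 1 / (1 + 1.096) = 0.477.
(a) OCl⁻ = (1 − 0.477) × 1.61 ppm = 0.842 ppm.

(b) Mass of solution: 14 L × 1000 mL/L × 1.15 g/mL = 16,100 g.
(b) Available chlorine delivered: 16,100 g × 0.106 = 1707 g as Cl₂.
(b) Concentration rise: 1707 g / 123,000 L = 13.87 mg/L = 13.87 ppm.
(b) Final FC: 2.9 + 13.87 = 16.77 ppm.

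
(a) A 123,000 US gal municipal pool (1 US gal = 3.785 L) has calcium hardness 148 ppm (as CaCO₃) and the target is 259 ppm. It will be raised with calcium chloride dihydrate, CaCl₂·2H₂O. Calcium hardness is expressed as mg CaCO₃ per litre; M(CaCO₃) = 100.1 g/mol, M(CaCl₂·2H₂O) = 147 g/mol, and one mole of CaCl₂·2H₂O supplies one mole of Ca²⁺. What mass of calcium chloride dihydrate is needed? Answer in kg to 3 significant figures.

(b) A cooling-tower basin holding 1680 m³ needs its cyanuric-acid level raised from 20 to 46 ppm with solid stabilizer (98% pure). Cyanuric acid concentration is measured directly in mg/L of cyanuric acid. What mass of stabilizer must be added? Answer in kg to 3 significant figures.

(a) 75.9 kg; (b) 44.6 kg

(a) Volume: 123,000 US gal × 3.785 L/gal = 465,555 L.
(a) Hardness to add: (259 − 148) = 111 mg/L as CaCO₃ × 465,555 L = 51,680 g as CaCO₃.
(a) Moles of Ca²⁺ (1 mol Ca²⁺ ≡ 1 mol CaCO₃): 51,680 / 100.1 g/mol = 516.2 mol.
(a) Mass of CaCl₂·2H₂O: 516.2 × 147 = 75,890 g.

(b) Volume: 1680 m³ = 1,680,000 L.
(b) CYA to add: (46 − 20) = 26 mg/L × 1,680,000 L = 43,680 g cyanuric acid.
(b) At 98% purity: 43,680 / 0.98 = 44,570 g product.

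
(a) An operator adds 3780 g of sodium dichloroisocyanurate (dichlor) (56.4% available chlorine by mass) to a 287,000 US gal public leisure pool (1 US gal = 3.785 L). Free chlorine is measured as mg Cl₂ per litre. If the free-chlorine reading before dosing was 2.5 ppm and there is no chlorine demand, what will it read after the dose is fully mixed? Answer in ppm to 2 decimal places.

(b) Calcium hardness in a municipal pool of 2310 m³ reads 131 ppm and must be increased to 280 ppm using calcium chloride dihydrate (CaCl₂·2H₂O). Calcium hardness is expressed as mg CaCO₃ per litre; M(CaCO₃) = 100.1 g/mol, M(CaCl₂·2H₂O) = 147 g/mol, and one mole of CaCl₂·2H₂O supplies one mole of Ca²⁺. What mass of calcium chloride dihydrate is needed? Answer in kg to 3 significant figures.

(a) 4.46 ppm; (b) 505 kg

(a) Volume: 287,000 US gal × 3.785 L/gal = 1,086,295 L.
(a) Available chlorine delivered: 3780 g × 0.564 = 2132 g as Cl₂.
(a) Concentration rise: 2132 g / 1,086,295 L = 1.963 mg/L = 1.96 ppm.
(a) Final FC: 2.5 + 1.96 = 4.46 ppm.

(b) Volume: 2310 m³ = 2,310,000 L.
(b) Hardness to add: (280 − 131) = 149 mg/L as CaCO₃ × 2,310,000 L = 344,200 g as CaCO₃.
(b) Moles of Ca²⁺ (1 mol Ca²⁺ ≡ 1 mol CaCO₃): 344,200 / 100.1 g/mol = 3438 mol.
(b) Mass of CaCl₂·2H₂O: 3438 × 147 = 505,500 g.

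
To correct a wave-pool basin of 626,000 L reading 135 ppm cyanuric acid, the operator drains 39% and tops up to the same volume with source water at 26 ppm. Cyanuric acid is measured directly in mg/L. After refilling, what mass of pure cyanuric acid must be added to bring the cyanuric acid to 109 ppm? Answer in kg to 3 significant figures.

After draining 39% and refilling: 135 × 0.61 + 26 × 0.39 = 92.49 ppm.
Deficit to target: 109 − 92.49 = 16.51 mg/L.
Mass: 16.51 mg/L × 626,000 L = 10,340 g cyanuric acid.

10.3 kg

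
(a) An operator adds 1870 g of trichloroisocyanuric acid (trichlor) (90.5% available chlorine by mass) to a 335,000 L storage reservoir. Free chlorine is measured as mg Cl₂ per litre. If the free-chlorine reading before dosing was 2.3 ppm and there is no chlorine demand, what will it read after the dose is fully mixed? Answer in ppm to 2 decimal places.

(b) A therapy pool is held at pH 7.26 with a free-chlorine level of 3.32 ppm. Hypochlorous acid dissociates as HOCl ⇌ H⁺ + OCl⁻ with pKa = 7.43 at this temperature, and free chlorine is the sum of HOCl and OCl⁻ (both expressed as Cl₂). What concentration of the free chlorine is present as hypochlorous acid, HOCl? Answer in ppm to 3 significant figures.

(a) Available chlorine delivered: 1870 g × 0.905 = 1692 g as Cl₂.
(a) Concentration rise: 1692 g / 335,000 L = 5.052 mg/L = 5.05 ppm.
(a) Final FC: 2.3 + 5.05 = 7.35 ppm.

(b) [OCl⁻]/[HOCl] = 10^(pH − pKa) = 10^(7.26 − 7.43) = 10^-0.17 = 0.6761.
(b) Fraction as HOCl = 1 / (1 + 0.6761) = 0.5966.
(b) HOCl = 0.5966 × 3.32 ppm = 1.981 ppm.

(a) 7.35 ppm; (b) 1.98 ppm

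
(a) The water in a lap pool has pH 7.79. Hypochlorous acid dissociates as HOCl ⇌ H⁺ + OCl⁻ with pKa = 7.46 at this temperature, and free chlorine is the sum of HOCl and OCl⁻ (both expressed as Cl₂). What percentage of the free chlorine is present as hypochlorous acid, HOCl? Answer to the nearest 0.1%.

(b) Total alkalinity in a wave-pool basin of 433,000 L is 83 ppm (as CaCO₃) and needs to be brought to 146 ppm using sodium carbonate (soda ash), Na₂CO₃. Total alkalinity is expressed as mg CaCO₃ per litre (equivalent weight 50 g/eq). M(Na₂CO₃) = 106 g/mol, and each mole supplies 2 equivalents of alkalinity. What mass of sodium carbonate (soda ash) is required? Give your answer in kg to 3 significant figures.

(a) 31.9%; (b) 28.9 kg

(a) [OCl⁻]/[HOCl] = 10^(pH − pKa) = 10^(7.79 − 7.46) = 10^0.33 = 2.138.
(a) Fraction as HOCl = 1 / (1 + 2.138) = 0.3187.

(b) Alkalinity to add: (146 − 83) = 63 mg/L as CaCO₃ × 433,000 L = 27,280 g as CaCO₃.
(b) Equivalents: 27,280 g ÷ 50 g/eq = 545.6 eq.
(b) Each mole of Na₂CO₃ supplies 2 eq, so 545.6 / 2 = 272.8 mol.
(b) Mass: 272.8 mol × 106 g/mol = 28,920 g.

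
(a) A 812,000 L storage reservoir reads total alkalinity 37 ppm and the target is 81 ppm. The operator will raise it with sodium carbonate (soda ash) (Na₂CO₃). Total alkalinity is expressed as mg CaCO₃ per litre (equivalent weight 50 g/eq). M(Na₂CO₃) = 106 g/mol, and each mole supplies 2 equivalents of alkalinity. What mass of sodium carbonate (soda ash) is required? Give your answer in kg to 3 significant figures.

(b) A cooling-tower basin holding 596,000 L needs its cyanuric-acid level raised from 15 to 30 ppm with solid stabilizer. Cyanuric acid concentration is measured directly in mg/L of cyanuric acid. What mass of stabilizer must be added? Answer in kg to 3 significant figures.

(a) 37.9 kg; (b) 8.94 kg

(a) Alkalinity to add: (81 − 37) = 44 mg/L as CaCO₃ × 812,000 L = 35,730 g as CaCO₃.
(a) Equivalents: 35,730 g ÷ 50 g/eq = 714.6 eq.
(a) Each mole of Na₂CO₃ supplies 2 eq, so 714.6 / 2 = 357.3 mol.
(a) Mass: 357.3 mol × 106 g/mol = 37,870 g.

(b) CYA to add: (30 − 15) = 15 mg/L × 596,000 L = 8940 g cyanuric acid.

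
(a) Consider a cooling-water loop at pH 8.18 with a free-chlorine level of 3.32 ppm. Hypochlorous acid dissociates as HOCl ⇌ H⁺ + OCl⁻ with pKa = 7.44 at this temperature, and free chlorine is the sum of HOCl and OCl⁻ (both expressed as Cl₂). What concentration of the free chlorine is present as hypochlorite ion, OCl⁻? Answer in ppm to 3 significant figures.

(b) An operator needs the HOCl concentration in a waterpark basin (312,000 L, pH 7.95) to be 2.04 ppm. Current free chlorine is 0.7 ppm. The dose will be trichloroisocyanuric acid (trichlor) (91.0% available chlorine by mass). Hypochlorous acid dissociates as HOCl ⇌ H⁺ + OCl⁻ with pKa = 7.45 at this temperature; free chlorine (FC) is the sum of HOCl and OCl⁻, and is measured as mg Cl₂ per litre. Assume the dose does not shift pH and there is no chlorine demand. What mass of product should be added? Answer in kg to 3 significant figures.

(a) 2.81 ppm; (b) 2.67 kg

(a) [OCl⁻]/[HOCl] = 10^(pH − pKa) = 10^(8.18 − 7.44) = 10^0.74 = 5.495.
(a) Fraction as HOCl = 1 / (1 + 5.495) = 0.154.
(a) OCl⁻ = (1 − 0.154) × 3.32 ppm = 2.809 ppm.

(b) [OCl⁻]/[HOCl] = 10^(pH − pKa) = 10^(7.95 − 7.45) = 3.162; fraction as HOCl = 1/(1 + 3.162) = 0.2403.
(b) Free chlorine required for 2.04 ppm HOCl: 2.04 / 0.2403 = 8.491 ppm.
(b) FC to add: 8.491 − 0.7 = 7.791 mg/L as Cl₂.
(b) Cl₂ equivalent: 7.791 mg/L × 312,000 L = 2431 g.
(b) Product at 91.0% available Cl: 2431 / 0.91 = 2671 g.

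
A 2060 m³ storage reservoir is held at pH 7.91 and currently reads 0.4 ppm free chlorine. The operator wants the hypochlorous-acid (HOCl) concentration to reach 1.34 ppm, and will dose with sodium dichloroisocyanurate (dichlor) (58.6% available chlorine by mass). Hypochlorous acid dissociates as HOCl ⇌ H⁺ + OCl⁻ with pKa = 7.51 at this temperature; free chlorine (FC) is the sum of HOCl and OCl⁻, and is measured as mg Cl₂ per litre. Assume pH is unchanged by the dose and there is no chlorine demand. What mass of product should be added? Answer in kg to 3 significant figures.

Volume: 2060 m³ = 2,060,000 L.
[OCl⁻]/[HOCl] = 10^(pH − pKa) = 10^(7.91 − 7.51) = 2.512; fraction as HOCl = 1/(1 + 2.512) = 0.2847.
Free chlorine required for 1.34 ppm HOCl: 1.34 / 0.2847 = 4.706 ppm.
FC to add: 4.706 − 0.4 = 4.306 mg/L as Cl₂.
Cl₂ equivalent: 4.306 mg/L × 2,060,000 L = 8870 g.
Product at 58.6% available Cl: 8870 / 0.586 = 15,140 g.

15.1 kg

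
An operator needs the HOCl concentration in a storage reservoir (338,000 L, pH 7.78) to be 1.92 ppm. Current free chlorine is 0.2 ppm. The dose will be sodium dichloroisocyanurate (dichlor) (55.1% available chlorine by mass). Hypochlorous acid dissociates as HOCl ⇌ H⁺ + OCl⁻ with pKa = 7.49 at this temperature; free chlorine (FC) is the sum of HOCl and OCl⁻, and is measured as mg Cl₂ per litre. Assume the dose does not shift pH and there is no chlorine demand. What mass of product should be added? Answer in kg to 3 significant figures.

3.35 kg

[OCl⁻]/[HOCl] = 10^(pH − pKa) = 10^(7.78 − 7.49) = 1.95; fraction as HOCl = 1/(1 + 1.95) = 0.339.
Free chlorine required for 1.92 ppm HOCl: 1.92 / 0.339 = 5.664 ppm.
FC to add: 5.664 − 0.2 = 5.464 mg/L as Cl₂.
Cl₂ equivalent: 5.464 mg/L × 338,000 L = 1847 g.
Product at 55.1% available Cl: 1847 / 0.551 = 3352 g.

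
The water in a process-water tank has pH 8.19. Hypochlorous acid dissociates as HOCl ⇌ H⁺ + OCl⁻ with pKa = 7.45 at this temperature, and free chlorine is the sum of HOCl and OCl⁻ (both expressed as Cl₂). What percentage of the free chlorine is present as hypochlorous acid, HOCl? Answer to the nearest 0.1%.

[OCl⁻]/[HOCl] = 10^(pH − pKa) = 10^(8.19 − 7.45) = 10^0.74 = 5.495.
Fraction as HOCl = 1 / (1 + 5.495) = 0.154.

15.4%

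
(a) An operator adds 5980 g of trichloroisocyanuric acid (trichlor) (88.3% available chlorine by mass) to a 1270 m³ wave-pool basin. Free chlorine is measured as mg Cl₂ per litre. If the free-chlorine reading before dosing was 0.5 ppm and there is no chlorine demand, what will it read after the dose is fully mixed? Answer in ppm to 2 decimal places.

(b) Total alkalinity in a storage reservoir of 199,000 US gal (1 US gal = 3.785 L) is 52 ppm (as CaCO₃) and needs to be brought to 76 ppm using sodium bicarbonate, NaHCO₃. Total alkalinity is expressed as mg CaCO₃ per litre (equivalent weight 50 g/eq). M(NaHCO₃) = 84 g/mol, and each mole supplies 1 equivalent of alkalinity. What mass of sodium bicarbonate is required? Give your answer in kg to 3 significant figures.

(a) Volume: 1270 m³ = 1,270,000 L.
(a) Available chlorine delivered: 5980 g × 0.883 = 5280 g as Cl₂.
(a) Concentration rise: 5280 g / 1,270,000 L = 4.158 mg/L = 4.16 ppm.
(a) Final FC: 0.5 + 4.16 = 4.66 ppm.

(b) Volume: 199,000 US gal × 3.785 L/gal = 753,215 L.
(b) Alkalinity to add: (76 − 52) = 24 mg/L as CaCO₃ × 753,215 L = 18,080 g as CaCO₃.
(b) Equivalents: 18,080 g ÷ 50 g/eq = 361.5 eq.
(b) NaHCO₃ supplies 1 eq per mole → 361.5 mol.
(b) Mass: 361.5 mol × 84 g/mol = 30,370 g.

(a) 4.66 ppm; (b) 30.4 kg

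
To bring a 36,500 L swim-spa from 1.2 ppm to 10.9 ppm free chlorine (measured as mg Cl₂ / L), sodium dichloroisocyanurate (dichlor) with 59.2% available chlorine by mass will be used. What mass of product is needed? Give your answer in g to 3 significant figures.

598 g

Chlorine deficit: 10.9 − 1.2 = 9.7 ppm = 9.7 mg/L as Cl₂.
Cl₂ equivalent needed: 9.7 mg/L × 36,500 L = 354,000 mg = 354.1 g.
Product at 59.2% available chlorine: 354.1 / 0.592 = 598.1 g.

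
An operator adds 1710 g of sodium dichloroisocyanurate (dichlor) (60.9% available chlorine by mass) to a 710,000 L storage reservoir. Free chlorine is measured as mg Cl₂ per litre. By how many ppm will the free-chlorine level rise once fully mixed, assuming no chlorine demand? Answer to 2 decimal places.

1.47 ppm

Available chlorine delivered: 1710 g × 0.609 = 1041 g as Cl₂.
Concentration rise: 1041 g / 710,000 L = 1.467 mg/L = 1.47 ppm.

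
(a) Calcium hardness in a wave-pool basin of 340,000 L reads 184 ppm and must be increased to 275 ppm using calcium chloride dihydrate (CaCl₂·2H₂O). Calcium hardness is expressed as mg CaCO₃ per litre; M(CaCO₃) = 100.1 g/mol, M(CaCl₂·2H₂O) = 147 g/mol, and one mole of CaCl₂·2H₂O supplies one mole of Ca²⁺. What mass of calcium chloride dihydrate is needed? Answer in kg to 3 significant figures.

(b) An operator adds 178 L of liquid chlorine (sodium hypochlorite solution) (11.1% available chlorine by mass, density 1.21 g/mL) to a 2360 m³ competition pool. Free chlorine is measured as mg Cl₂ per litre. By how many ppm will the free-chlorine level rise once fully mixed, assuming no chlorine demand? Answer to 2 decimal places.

(a) Hardness to add: (275 − 184) = 91 mg/L as CaCO₃ × 340,000 L = 30,940 g as CaCO₃.
(a) Moles of Ca²⁺ (1 mol Ca²⁺ ≡ 1 mol CaCO₃): 30,940 / 100.1 g/mol = 309.1 mol.
(a) Mass of CaCl₂·2H₂O: 309.1 × 147 = 45,440 g.

(b) Volume: 2360 m³ = 2,360,000 L.
(b) Mass of solution: 178 L × 1000 mL/L × 1.21 g/mL = 215,400 g.
(b) Available chlorine delivered: 215,400 g × 0.111 = 23,910 g as Cl₂.
(b) Concentration rise: 23,910 g / 2,360,000 L = 10.13 mg/L = 10.13 ppm.

(a) 45.4 kg; (b) 10.13 ppm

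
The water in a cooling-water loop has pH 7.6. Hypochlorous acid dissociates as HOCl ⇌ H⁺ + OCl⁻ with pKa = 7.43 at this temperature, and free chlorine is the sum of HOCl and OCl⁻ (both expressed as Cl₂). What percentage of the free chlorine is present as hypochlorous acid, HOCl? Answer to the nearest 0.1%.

[OCl⁻]/[HOCl] = 10^(pH − pKa) = 10^(7.6 − 7.43) = 10^0.17 = 1.479.
Fraction as HOCl = 1 / (1 + 1.479) = 0.4034.

40.3%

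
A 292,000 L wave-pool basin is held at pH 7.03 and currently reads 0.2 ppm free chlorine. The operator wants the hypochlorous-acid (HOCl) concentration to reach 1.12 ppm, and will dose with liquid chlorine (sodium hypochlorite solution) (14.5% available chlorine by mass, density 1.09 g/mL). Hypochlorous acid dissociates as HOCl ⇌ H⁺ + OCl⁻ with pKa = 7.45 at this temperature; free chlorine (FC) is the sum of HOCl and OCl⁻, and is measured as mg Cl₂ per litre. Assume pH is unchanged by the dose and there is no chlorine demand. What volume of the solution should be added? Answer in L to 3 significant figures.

[OCl⁻]/[HOCl] = 10^(pH − pKa) = 10^(7.03 − 7.45) = 0.3802; fraction as HOCl = 1/(1 + 0.3802) = 0.7245.
Free chlorine required for 1.12 ppm HOCl: 1.12 / 0.7245 = 1.546 ppm.
FC to add: 1.546 − 0.2 = 1.346 mg/L as Cl₂.
Cl₂ equivalent: 1.346 mg/L × 292,000 L = 393 g.
Product at 14.5% available Cl: 393 / 0.145 = 2710 g.
Volume: 2710 g ÷ 1.09 g/mL = 2486 mL.

2.49 L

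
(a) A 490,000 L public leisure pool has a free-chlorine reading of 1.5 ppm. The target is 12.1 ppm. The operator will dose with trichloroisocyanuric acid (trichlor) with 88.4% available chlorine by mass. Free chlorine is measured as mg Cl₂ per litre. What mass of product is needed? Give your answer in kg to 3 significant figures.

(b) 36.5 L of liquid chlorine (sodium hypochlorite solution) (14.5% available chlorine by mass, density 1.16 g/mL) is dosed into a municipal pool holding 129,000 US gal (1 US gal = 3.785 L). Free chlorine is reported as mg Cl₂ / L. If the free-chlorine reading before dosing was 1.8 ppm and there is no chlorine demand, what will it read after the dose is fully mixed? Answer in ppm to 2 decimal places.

(a) 5.88 kg; (b) 14.37 ppm

(a) Chlorine deficit: 12.1 − 1.5 = 10.6 ppm = 10.6 mg/L as Cl₂.
(a) Cl₂ equivalent needed: 10.6 mg/L × 490,000 L = 5,194,000 mg = 5194 g.
(a) Product at 88.4% available chlorine: 5194 / 0.884 = 5876 g.

(b) Volume: 129,000 US gal × 3.785 L/gal = 488,265 L.
(b) Mass of solution: 36.5 L × 1000 mL/L × 1.16 g/mL = 42,340 g.
(b) Available chlorine delivered: 42,340 g × 0.145 = 6139 g as Cl₂.
(b) Concentration rise: 6139 g / 488,265 L = 12.57 mg/L = 12.57 ppm.
(b) Final FC: 1.8 + 12.57 = 14.37 ppm.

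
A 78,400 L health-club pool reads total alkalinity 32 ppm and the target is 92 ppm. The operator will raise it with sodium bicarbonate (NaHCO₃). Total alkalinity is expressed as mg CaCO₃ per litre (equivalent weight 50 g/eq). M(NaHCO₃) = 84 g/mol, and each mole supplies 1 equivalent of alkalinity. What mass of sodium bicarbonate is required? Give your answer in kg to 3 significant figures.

7.90 kg

Alkalinity to add: (92 − 32) = 60 mg/L as CaCO₃ × 78,400 L = 4704 g as CaCO₃.
Equivalents: 4704 g ÷ 50 g/eq = 94.08 eq.
NaHCO₃ supplies 1 eq per mole → 94.08 mol.
Mass: 94.08 mol × 84 g/mol = 7903 g.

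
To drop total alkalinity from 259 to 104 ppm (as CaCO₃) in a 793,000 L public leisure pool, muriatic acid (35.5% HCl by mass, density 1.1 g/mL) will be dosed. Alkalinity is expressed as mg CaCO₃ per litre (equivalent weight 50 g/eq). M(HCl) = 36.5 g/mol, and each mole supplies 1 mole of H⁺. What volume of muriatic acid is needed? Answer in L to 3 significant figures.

230 L

Alkalinity to neutralize: (259 − 104) = 155 mg/L as CaCO₃ × 793,000 L = 122,900 g as CaCO₃.
Equivalents of H⁺ required: 122,900 ÷ 50 g/eq = 2458 eq = 2458 mol HCl.
Mass of HCl: 2458 × 36.5 = 89,730 g.
Mass of 35.5% solution: 89,730 / 0.355 = 252,800 g.
Volume: 252,800 g ÷ 1.1 g/mL = 229,800 mL.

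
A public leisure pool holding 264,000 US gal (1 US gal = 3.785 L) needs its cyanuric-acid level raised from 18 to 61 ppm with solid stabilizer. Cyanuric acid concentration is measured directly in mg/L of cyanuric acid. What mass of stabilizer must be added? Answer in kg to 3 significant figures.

43.0 kg

Volume: 264,000 US gal × 3.785 L/gal = 999,240 L.
CYA to add: (61 − 18) = 43 mg/L × 999,240 L = 42,970 g cyanuric acid.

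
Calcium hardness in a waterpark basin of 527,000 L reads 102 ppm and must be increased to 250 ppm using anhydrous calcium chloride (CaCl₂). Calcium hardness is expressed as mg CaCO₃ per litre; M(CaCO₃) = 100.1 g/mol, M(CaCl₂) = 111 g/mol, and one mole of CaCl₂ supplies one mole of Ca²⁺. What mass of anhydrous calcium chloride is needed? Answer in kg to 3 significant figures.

Hardness to add: (250 − 102) = 148 mg/L as CaCO₃ × 527,000 L = 78,000 g as CaCO₃.
Moles of Ca²⁺ (1 mol Ca²⁺ ≡ 1 mol CaCO₃): 78,000 / 100.1 g/mol = 779.2 mol.
Mass of CaCl₂: 779.2 × 111 = 86,490 g.

86.5 kg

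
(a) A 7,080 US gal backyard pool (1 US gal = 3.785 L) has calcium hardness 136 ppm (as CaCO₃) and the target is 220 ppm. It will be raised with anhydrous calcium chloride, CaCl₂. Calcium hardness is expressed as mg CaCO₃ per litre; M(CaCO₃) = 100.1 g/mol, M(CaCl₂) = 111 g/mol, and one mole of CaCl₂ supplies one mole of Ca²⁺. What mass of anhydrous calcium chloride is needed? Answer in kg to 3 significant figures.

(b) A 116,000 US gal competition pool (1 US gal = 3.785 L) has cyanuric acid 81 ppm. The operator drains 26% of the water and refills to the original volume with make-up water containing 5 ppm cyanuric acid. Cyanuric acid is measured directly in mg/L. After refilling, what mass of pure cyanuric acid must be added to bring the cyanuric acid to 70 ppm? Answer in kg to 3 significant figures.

(a) Volume: 7,080 US gal × 3.785 L/gal = 26,798 L.
(a) Hardness to add: (220 − 136) = 84 mg/L as CaCO₃ × 26,798 L = 2251 g as CaCO₃.
(a) Moles of Ca²⁺ (1 mol Ca²⁺ ≡ 1 mol CaCO₃): 2251 / 100.1 g/mol = 22.49 mol.
(a) Mass of CaCl₂: 22.49 × 111 = 2496 g.

(b) Volume: 116,000 US gal × 3.785 L/gal = 439,060 L.
(b) After draining 26% and refilling: 81 × 0.74 + 5 × 0.26 = 61.24 ppm.
(b) Deficit to target: 70 − 61.24 = 8.76 mg/L.
(b) Mass: 8.76 mg/L × 439,060 L = 3846 g cyanuric acid.

(a) 2.50 kg; (b) 3.85 kg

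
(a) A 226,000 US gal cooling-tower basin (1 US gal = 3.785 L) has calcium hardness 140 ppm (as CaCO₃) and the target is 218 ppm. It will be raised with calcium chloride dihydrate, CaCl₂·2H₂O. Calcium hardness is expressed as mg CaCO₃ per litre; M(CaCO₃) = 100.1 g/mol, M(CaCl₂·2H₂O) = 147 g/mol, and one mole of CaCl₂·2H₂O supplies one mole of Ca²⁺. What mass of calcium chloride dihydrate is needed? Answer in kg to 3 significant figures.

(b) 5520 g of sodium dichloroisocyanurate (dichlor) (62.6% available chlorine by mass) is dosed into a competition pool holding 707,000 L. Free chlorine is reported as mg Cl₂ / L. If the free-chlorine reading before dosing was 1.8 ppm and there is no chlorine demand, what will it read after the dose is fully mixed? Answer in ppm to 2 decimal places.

(a) 98.0 kg; (b) 6.69 ppm

(a) Volume: 226,000 US gal × 3.785 L/gal = 855,410 L.
(a) Hardness to add: (218 − 140) = 78 mg/L as CaCO₃ × 855,410 L = 66,720 g as CaCO₃.
(a) Moles of Ca²⁺ (1 mol Ca²⁺ ≡ 1 mol CaCO₃): 66,720 / 100.1 g/mol = 666.6 mol.
(a) Mass of CaCl₂·2H₂O: 666.6 × 147 = 97,980 g.

(b) Available chlorine delivered: 5520 g × 0.626 = 3456 g as Cl₂.
(b) Concentration rise: 3456 g / 707,000 L = 4.888 mg/L = 4.89 ppm.
(b) Final FC: 1.8 + 4.89 = 6.69 ppm.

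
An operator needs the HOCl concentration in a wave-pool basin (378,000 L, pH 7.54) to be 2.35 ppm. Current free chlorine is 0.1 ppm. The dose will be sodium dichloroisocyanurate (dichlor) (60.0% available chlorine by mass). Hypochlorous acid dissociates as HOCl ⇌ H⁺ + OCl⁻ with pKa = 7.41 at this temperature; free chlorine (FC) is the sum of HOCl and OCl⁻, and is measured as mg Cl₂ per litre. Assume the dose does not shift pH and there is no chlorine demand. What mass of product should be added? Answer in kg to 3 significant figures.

[OCl⁻]/[HOCl] = 10^(pH − pKa) = 10^(7.54 − 7.41) = 1.349; fraction as HOCl = 1/(1 + 1.349) = 0.4257.
Free chlorine required for 2.35 ppm HOCl: 2.35 / 0.4257 = 5.52 ppm.
FC to add: 5.52 − 0.1 = 5.42 mg/L as Cl₂.
Cl₂ equivalent: 5.42 mg/L × 378,000 L = 2049 g.
Product at 60.0% available Cl: 2049 / 0.6 = 3415 g.

3.41 kg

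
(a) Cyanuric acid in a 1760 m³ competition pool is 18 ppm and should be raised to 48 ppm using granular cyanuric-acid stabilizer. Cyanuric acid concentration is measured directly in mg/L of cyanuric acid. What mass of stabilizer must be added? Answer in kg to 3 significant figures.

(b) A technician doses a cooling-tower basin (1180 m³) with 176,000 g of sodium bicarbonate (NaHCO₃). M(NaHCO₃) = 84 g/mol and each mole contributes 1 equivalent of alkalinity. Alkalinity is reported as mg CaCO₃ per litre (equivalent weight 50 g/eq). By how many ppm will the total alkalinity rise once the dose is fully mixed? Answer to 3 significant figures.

(a) Volume: 1760 m³ = 1,760,000 L.
(a) CYA to add: (48 − 18) = 30 mg/L × 1,760,000 L = 52,800 g cyanuric acid.

(b) Volume: 1180 m³ = 1,180,000 L.
(b) Moles of NaHCO₃: 176,000 g ÷ 84 g/mol = 2095 mol → 2095 eq of alkalinity.
(b) As CaCO₃: 2095 eq × 50 g/eq = 104,800 g.
(b) Rise: 104,800 g / 1,180,000 L × 1000 = 88.78 mg/L.

(a) 52.8 kg; (b) 88.8 ppm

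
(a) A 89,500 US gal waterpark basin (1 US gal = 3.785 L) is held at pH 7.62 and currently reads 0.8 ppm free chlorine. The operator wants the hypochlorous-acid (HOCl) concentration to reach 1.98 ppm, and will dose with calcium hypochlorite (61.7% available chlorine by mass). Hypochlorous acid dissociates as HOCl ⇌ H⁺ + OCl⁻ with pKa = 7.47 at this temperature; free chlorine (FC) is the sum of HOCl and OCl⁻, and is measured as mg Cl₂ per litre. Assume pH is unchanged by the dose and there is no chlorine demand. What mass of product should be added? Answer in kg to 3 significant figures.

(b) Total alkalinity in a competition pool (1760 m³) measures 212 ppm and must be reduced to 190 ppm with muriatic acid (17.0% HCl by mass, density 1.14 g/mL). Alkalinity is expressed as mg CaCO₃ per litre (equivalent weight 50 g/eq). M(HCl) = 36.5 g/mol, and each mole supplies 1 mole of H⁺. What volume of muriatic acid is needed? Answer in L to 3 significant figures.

(a) Volume: 89,500 US gal × 3.785 L/gal = 338,758 L.
(a) [OCl⁻]/[HOCl] = 10^(pH − pKa) = 10^(7.62 − 7.47) = 1.413; fraction as HOCl = 1/(1 + 1.413) = 0.4145.
(a) Free chlorine required for 1.98 ppm HOCl: 1.98 / 0.4145 = 4.777 ppm.
(a) FC to add: 4.777 − 0.8 = 3.977 mg/L as Cl₂.
(a) Cl₂ equivalent: 3.977 mg/L × 338,758 L = 1347 g.
(a) Product at 61.7% available Cl: 1347 / 0.617 = 2183 g.

(b) Volume: 1760 m³ = 1,760,000 L.
(b) Alkalinity to neutralize: (212 − 190) = 22 mg/L as CaCO₃ × 1,760,000 L = 38,720 g as CaCO₃.
(b) Equivalents of H⁺ required: 38,720 ÷ 50 g/eq = 774.4 eq = 774.4 mol HCl.
(b) Mass of HCl: 774.4 × 36.5 = 28,270 g.
(b) Mass of 17.0% solution: 28,270 / 0.17 = 166,300 g.
(b) Volume: 166,300 g ÷ 1.14 g/mL = 145,800 mL.

(a) 2.18 kg; (b) 146 L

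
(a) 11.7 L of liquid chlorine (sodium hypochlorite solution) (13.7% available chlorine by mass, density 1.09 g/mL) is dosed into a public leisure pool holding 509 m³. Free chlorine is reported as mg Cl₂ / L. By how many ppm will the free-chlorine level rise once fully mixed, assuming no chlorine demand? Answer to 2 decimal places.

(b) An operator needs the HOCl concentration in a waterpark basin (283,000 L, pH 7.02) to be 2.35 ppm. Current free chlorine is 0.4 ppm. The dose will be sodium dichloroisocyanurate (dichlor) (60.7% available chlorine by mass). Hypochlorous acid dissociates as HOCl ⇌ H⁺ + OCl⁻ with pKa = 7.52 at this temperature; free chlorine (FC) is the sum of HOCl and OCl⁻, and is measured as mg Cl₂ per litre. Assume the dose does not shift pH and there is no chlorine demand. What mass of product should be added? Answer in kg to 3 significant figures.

(a) 3.43 ppm; (b) 1.26 kg

(a) Volume: 509 m³ = 509,000 L.
(a) Mass of solution: 11.7 L × 1000 mL/L × 1.09 g/mL = 12,750 g.
(a) Available chlorine delivered: 12,750 g × 0.137 = 1747 g as Cl₂.
(a) Concentration rise: 1747 g / 509,000 L = 3.433 mg/L = 3.43 ppm.

(b) [OCl⁻]/[HOCl] = 10^(pH − pKa) = 10^(7.02 − 7.52) = 0.3162; fraction as HOCl = 1/(1 + 0.3162) = 0.7597.
(b) Free chlorine required for 2.35 ppm HOCl: 2.35 / 0.7597 = 3.093 ppm.
(b) FC to add: 3.093 − 0.4 = 2.693 mg/L as Cl₂.
(b) Cl₂ equivalent: 2.693 mg/L × 283,000 L = 762.2 g.
(b) Product at 60.7% available Cl: 762.2 / 0.607 = 1256 g.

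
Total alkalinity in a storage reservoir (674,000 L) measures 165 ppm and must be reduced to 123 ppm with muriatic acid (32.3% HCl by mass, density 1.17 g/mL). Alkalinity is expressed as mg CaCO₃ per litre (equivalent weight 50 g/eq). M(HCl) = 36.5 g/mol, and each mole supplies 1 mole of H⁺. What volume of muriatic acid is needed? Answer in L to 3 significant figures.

Alkalinity to neutralize: (165 − 123) = 42 mg/L as CaCO₃ × 674,000 L = 28,310 g as CaCO₃.
Equivalents of H⁺ required: 28,310 ÷ 50 g/eq = 566.2 eq = 566.2 mol HCl.
Mass of HCl: 566.2 × 36.5 = 20,660 g.
Mass of 32.3% solution: 20,660 / 0.323 = 63,980 g.
Volume: 63,980 g ÷ 1.17 g/mL = 54,680 mL.

54.7 L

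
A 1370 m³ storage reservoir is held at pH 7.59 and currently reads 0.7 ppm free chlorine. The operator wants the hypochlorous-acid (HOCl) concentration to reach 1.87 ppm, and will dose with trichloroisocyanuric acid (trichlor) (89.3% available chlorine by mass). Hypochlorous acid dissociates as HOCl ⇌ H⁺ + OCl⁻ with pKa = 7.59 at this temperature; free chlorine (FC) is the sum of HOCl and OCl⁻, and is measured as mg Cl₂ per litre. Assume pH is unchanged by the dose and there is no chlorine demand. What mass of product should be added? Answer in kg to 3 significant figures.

4.66 kg

Volume: 1370 m³ = 1,370,000 L.
[OCl⁻]/[HOCl] = 10^(pH − pKa) = 10^(7.59 − 7.59) = 1; fraction as HOCl = 1/(1 + 1) = 0.5.
Free chlorine required for 1.87 ppm HOCl: 1.87 / 0.5 = 3.74 ppm.
FC to add: 3.74 − 0.7 = 3.04 mg/L as Cl₂.
Cl₂ equivalent: 3.04 mg/L × 1,370,000 L = 4165 g.
Product at 89.3% available Cl: 4165 / 0.893 = 4664 g.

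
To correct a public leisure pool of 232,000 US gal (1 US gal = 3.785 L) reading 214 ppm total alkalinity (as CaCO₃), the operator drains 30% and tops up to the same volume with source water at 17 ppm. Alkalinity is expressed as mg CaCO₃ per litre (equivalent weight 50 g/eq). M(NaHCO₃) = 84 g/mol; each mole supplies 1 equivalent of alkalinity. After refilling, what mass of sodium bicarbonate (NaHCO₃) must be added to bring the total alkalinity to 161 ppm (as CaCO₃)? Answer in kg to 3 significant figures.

9.00 kg

Volume: 232,000 US gal × 3.785 L/gal = 878,120 L.
After draining 30% and refilling: 214 × 0.70 + 17 × 0.30 = 154.9 ppm.
Deficit to target: 161 − 154.9 = 6.1 mg/L.
As CaCO₃: 6.1 mg/L × 878,120 L = 5357 g; ÷ 50 g/eq ÷ 1 = 107.1 mol NaHCO₃.
Mass: 107.1 × 84 = 8999 g.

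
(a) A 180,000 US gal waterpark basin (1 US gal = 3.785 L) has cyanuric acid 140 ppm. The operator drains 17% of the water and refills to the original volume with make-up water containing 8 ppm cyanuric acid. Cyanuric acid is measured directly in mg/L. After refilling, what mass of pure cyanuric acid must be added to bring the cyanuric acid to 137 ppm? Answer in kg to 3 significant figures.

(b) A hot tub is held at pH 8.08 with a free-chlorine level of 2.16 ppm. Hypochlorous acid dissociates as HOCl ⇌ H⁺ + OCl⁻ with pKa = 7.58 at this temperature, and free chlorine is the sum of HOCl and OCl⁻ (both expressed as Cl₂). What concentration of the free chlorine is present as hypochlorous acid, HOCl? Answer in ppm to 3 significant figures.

(a) 13.2 kg; (b) 0.519 ppm

(a) Volume: 180,000 US gal × 3.785 L/gal = 681,300 L.
(a) After draining 17% and refilling: 140 × 0.83 + 8 × 0.17 = 117.56 ppm.
(a) Deficit to target: 137 − 117.56 = 19.44 mg/L.
(a) Mass: 19.44 mg/L × 681,300 L = 13,240 g cyanuric acid.

(b) [OCl⁻]/[HOCl] = 10^(pH − pKa) = 10^(8.08 − 7.58) = 10^0.50 = 3.162.
(b) Fraction as HOCl = 1 / (1 + 3.162) = 0.2403.
(b) HOCl = 0.2403 × 2.16 ppm = 0.5189 ppm.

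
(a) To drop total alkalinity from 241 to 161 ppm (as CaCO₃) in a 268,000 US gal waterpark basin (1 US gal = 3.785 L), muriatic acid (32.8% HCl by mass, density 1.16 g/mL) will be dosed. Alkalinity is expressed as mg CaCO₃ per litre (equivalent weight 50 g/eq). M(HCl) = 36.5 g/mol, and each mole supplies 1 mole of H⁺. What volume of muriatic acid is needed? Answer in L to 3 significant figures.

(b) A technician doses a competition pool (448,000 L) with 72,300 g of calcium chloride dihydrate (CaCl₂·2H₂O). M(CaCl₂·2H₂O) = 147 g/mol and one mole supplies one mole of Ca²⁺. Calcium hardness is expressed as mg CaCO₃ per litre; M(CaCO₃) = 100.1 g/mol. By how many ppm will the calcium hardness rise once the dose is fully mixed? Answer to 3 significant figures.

(a) Volume: 268,000 US gal × 3.785 L/gal = 1,014,380 L.
(a) Alkalinity to neutralize: (241 − 161) = 80 mg/L as CaCO₃ × 1,014,380 L = 81,150 g as CaCO₃.
(a) Equivalents of H⁺ required: 81,150 ÷ 50 g/eq = 1623 eq = 1623 mol HCl.
(a) Mass of HCl: 1623 × 36.5 = 59,240 g.
(a) Mass of 32.8% solution: 59,240 / 0.328 = 180,600 g.
(a) Volume: 180,600 g ÷ 1.16 g/mL = 155,700 mL.

(b) Moles of Ca²⁺: 72,300 g ÷ 147 g/mol = 491.8 mol.
(b) As CaCO₃: 491.8 mol × 100.1 g/mol = 49,230 g.
(b) Rise: 49,230 g / 448,000 L × 1000 = 109.9 mg/L.

(a) 156 L; (b) 110 ppm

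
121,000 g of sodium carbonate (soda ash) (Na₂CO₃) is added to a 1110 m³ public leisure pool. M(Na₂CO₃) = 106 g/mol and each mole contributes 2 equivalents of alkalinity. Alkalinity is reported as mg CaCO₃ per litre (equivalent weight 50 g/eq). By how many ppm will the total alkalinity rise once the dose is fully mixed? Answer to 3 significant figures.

Volume: 1110 m³ = 1,110,000 L.
Moles of Na₂CO₃: 121,000 g ÷ 106 g/mol = 1142 mol → 2283 eq of alkalinity.
As CaCO₃: 2283 eq × 50 g/eq = 114,200 g.
Rise: 114,200 g / 1,110,000 L × 1000 = 102.8 mg/L.

103 ppm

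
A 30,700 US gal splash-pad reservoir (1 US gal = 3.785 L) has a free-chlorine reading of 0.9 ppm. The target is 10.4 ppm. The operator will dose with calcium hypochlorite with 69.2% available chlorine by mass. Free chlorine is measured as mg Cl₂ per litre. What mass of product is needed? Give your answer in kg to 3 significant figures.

Volume: 30,700 US gal × 3.785 L/gal = 116,200 L.
Chlorine deficit: 10.4 − 0.9 = 9.5 ppm = 9.5 mg/L as Cl₂.
Cl₂ equivalent needed: 9.5 mg/L × 116,200 L = 1,104,000 mg = 1104 g.
Product at 69.2% available chlorine: 1104 / 0.692 = 1595 g.

1.60 kg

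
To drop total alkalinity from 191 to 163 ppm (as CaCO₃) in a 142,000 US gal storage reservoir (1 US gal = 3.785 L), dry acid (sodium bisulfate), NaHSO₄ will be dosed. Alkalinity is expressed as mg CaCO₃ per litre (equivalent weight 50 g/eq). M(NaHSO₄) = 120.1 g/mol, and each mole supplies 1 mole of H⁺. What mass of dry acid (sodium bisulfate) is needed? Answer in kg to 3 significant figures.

Volume: 142,000 US gal × 3.785 L/gal = 537,470 L.
Alkalinity to neutralize: (191 − 163) = 28 mg/L as CaCO₃ × 537,470 L = 15,050 g as CaCO₃.
Equivalents of H⁺ required: 15,050 ÷ 50 g/eq = 301 eq = 301 mol NaHSO₄.
Mass of NaHSO₄: 301 × 120.1 = 36,150 g.

36.1 kg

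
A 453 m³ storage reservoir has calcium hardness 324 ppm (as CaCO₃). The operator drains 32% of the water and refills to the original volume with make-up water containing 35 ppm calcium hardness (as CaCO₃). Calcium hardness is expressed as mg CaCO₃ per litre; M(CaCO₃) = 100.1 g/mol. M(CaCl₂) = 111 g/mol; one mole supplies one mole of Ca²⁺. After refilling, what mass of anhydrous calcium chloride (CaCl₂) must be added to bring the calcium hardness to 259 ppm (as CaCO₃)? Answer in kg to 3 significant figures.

Volume: 453 m³ = 453,000 L.
After draining 32% and refilling: 324 × 0.68 + 35 × 0.32 = 231.52 ppm.
Deficit to target: 259 − 231.52 = 27.48 mg/L.
As CaCO₃: 27.48 mg/L × 453,000 L = 12,450 g; ÷ 100.1 = 124.4 mol Ca²⁺.
Mass: 124.4 × 111 = 13,800 g.

13.8 kg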